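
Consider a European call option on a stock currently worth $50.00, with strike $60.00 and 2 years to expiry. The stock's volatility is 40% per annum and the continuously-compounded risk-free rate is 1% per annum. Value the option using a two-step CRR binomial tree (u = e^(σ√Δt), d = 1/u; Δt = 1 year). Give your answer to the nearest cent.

CRR parameters: u = e^(σ√Δt) = e^(0.4·√1) = 1.4918, d = 1/u = 0.6703
Per-period rate: rΔt = 0.01·1 = 0.01, so R = e^0.01 = 1.0101
Risk-neutral probability p = (e^0.01 − 0.6703)/(1.4918 − 0.6703) = 0.3397/0.8215 = 0.4135
Terminal stock prices: S_uu = 111.3, S_ud = 50, S_dd = 22.47
Terminal payoffs (S − K): max(51.28, 0) = 51.28, max(-10, 0) = 0, max(-37.53, 0) = 0
Node u (S = 74.59): V_u = e^(−0.01)·[0.4135·51.2770 + 0.5865·0.0000] = 20.9944
Node d (S = 33.52): V_d = e^(−0.01)·[0.4135·0.0000 + 0.5865·0.0000] = 0.0000
Node 0 (S = 50): V_0 = e^(−0.01)·[0.4135·20.9944 + 0.5865·0.0000] = 8.5958

$8.60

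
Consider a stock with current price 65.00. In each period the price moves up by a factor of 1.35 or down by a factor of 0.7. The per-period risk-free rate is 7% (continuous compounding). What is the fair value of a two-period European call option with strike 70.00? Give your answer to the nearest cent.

Risk-neutral probability p = (e^0.07 − 0.7)/(1.35 − 0.7) = 0.3725/0.6500 = 0.5731
Terminal stock prices: S_uu = 118.5, S_ud = 61.42, S_dd = 31.85
Terminal payoffs (S − K): max(48.46, 0) = 48.46, max(-8.575, 0) = 0, max(-38.15, 0) = 0
Node u (S = 87.75): V_u = e^(−0.07)·[0.5731·48.4625 + 0.4269·0.0000] = 25.8957
Node d (S = 45.5): V_d = e^(−0.07)·[0.5731·0.0000 + 0.4269·0.0000] = 0.0000
Node 0 (S = 65): V_0 = e^(−0.07)·[0.5731·25.8957 + 0.4269·0.0000] = 13.8372

13.84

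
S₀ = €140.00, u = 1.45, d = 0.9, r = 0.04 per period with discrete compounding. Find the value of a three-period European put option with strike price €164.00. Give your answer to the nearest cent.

Risk-neutral probability p = (1 + 0.04 − 0.9)/(1.45 − 0.9) = 0.1400/0.5500 = 0.2545
Terminal stock prices: S_uuu = 426.8, S_uud = 264.9, S_udd = 164.4, S_ddd = 102.1
Terminal payoffs (K − S): max(-262.8, 0) = 0, max(-100.9, 0) = 0, max(-0.43, 0) = 0, max(61.94, 0) = 61.94
Node uu (S = 294.4): V_uu = 1/1.04·[0.2545·0.0000 + 0.7455·0.0000] = 0.0000
Node ud (S = 182.7): V_ud = 1/1.04·[0.2545·0.0000 + 0.7455·0.0000] = 0.0000
Node dd (S = 113.4): V_dd = 1/1.04·[0.2545·0.0000 + 0.7455·61.9400] = 44.3976
Node u (S = 203): V_u = 1/1.04·[0.2545·0.0000 + 0.7455·0.0000] = 0.0000
Node d (S = 126): V_d = 1/1.04·[0.2545·0.0000 + 0.7455·44.3976] = 31.8234
Node 0 (S = 140): V_0 = 1/1.04·[0.2545·0.0000 + 0.7455·31.8234] = 22.8105

€22.81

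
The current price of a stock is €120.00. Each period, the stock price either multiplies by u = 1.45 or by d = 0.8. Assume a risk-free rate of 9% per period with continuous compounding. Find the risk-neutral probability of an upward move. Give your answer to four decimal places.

p = 0.4526

Risk-neutral probability p = (e^0.09 − 0.8)/(1.45 − 0.8) = 0.2942/0.6500 = 0.4526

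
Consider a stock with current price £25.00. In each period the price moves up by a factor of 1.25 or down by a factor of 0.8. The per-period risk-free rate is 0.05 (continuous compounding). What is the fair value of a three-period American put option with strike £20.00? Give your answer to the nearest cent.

Risk-neutral probability p = (e^0.05 − 0.8)/(1.25 − 0.8) = 0.2513/0.4500 = 0.5584
Terminal stock prices: S_uuu = 48.83, S_uud = 31.25, S_udd = 20, S_ddd = 12.8
Terminal payoffs (K − S): max(-28.83, 0) = 0, max(-11.25, 0) = 0, max(0, 0) = 0, max(7.2, 0) = 7.2
Node uu (S = 39.06): continuation = e^(−0.05)·[0.5584·0.0000 + 0.4416·0.0000] = 0.0000; exercise value = 0.0000 ≤ continuation, so V_uu = 0.0000
Node ud (S = 25): continuation = e^(−0.05)·[0.5584·0.0000 + 0.4416·0.0000] = 0.0000; exercise value = 0.0000 ≤ continuation, so V_ud = 0.0000
Node dd (S = 16): continuation = e^(−0.05)·[0.5584·0.0000 + 0.4416·7.2000] = 3.0246; exercise value = 4.0000 > continuation, so V_dd = 4.0000 (exercise)
Node u (S = 31.25): continuation = e^(−0.05)·[0.5584·0.0000 + 0.4416·0.0000] = 0.0000; exercise value = 0.0000 ≤ continuation, so V_u = 0.0000
Node d (S = 20): continuation = e^(−0.05)·[0.5584·0.0000 + 0.4416·4.0000] = 1.6803; exercise value = 0.0000 ≤ continuation, so V_d = 1.6803
Node 0 (S = 25): continuation = e^(−0.05)·[0.5584·0.0000 + 0.4416·1.6803] = 0.7059; exercise value = 0.0000 ≤ continuation, so V_0 = 0.7059

£0.71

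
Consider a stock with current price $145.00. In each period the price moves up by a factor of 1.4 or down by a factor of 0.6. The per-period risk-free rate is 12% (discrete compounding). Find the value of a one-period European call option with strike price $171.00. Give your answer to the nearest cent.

Risk-neutral probability p = (1 + 0.12 − 0.6)/(1.4 − 0.6) = 0.5200/0.8000 = 0.6500
Terminal stock prices: S_u = 203, S_d = 87
Terminal payoffs (S − K): max(32, 0) = 32, max(-84, 0) = 0
Node 0 (S = 145): V_0 = 1/1.12·[0.6500·32.0000 + 0.3500·0.0000] = 18.5714

$18.57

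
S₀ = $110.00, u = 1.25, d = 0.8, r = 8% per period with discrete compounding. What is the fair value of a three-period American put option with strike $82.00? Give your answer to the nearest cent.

$1.42

Risk-neutral probability p = (1 + 0.08 − 0.8)/(1.25 − 0.8) = 0.2800/0.4500 = 0.6222
Terminal stock prices: S_uuu = 214.8, S_uud = 137.5, S_udd = 88, S_ddd = 56.32
Terminal payoffs (K − S): max(-132.8, 0) = 0, max(-55.5, 0) = 0, max(-6, 0) = 0, max(25.68, 0) = 25.68
Node uu (S = 171.9): continuation = 1/1.08·[0.6222·0.0000 + 0.3778·0.0000] = 0.0000; exercise value = 0.0000 ≤ continuation, so V_uu = 0.0000
Node ud (S = 110): continuation = 1/1.08·[0.6222·0.0000 + 0.3778·0.0000] = 0.0000; exercise value = 0.0000 ≤ continuation, so V_ud = 0.0000
Node dd (S = 70.4): continuation = 1/1.08·[0.6222·0.0000 + 0.3778·25.6800] = 8.9827; exercise value = 11.6000 > continuation, so V_dd = 11.6000 (exercise)
Node u (S = 137.5): continuation = 1/1.08·[0.6222·0.0000 + 0.3778·0.0000] = 0.0000; exercise value = 0.0000 ≤ continuation, so V_u = 0.0000
Node d (S = 88): continuation = 1/1.08·[0.6222·0.0000 + 0.3778·11.6000] = 4.0576; exercise value = 0.0000 ≤ continuation, so V_d = 4.0576
Node 0 (S = 110): continuation = 1/1.08·[0.6222·0.0000 + 0.3778·4.0576] = 1.4193; exercise value = 0.0000 ≤ continuation, so V_0 = 1.4193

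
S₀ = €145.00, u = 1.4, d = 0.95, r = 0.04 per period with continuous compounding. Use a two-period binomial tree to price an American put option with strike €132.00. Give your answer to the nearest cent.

Risk-neutral probability p = (e^0.04 − 0.95)/(1.4 − 0.95) = 0.0908/0.4500 = 0.2018
Terminal stock prices: S_uu = 284.2, S_ud = 192.8, S_dd = 130.9
Terminal payoffs (K − S): max(-152.2, 0) = 0, max(-60.85, 0) = 0, max(1.138, 0) = 1.138
Node u (S = 203): continuation = e^(−0.04)·[0.2018·0.0000 + 0.7982·0.0000] = 0.0000; exercise value = 0.0000 ≤ continuation, so V_u = 0.0000
Node d (S = 137.8): continuation = e^(−0.04)·[0.2018·0.0000 + 0.7982·1.1375] = 0.8723; exercise value = 0.0000 ≤ continuation, so V_d = 0.8723
Node 0 (S = 145): continuation = e^(−0.04)·[0.2018·0.0000 + 0.7982·0.8723] = 0.6690; exercise value = 0.0000 ≤ continuation, so V_0 = 0.6690

€0.67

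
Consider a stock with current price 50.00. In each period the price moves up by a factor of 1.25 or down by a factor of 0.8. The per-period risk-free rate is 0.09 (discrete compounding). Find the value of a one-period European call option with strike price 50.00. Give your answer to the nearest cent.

Risk-neutral probability p = (1 + 0.09 − 0.8)/(1.25 − 0.8) = 0.2900/0.4500 = 0.6444
Terminal stock prices: S_u = 62.5, S_d = 40
Terminal payoffs (S − K): max(12.5, 0) = 12.5, max(-10, 0) = 0
Node 0 (S = 50): V_0 = 1/1.09·[0.6444·12.5000 + 0.3556·0.0000] = 7.3904

7.39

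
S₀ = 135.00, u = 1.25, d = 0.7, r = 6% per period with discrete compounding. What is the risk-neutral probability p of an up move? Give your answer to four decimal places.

Risk-neutral probability p = (1 + 0.06 − 0.7)/(1.25 − 0.7) = 0.3600/0.5500 = 0.6545

p = 0.6545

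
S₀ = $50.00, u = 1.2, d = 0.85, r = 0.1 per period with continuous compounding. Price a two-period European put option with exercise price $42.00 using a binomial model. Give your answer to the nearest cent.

$0.35

Risk-neutral probability p = (e^0.1 − 0.85)/(1.2 − 0.85) = 0.2552/0.3500 = 0.7291
Terminal stock prices: S_uu = 72, S_ud = 51, S_dd = 36.12
Terminal payoffs (K − S): max(-30, 0) = 0, max(-9, 0) = 0, max(5.875, 0) = 5.875
Node u (S = 60): V_u = e^(−0.1)·[0.7291·0.0000 + 0.2709·0.0000] = 0.0000
Node d (S = 42.5): V_d = e^(−0.1)·[0.7291·0.0000 + 0.2709·5.8750] = 1.4403
Node 0 (S = 50): V_0 = e^(−0.1)·[0.7291·0.0000 + 0.2709·1.4403] = 0.3531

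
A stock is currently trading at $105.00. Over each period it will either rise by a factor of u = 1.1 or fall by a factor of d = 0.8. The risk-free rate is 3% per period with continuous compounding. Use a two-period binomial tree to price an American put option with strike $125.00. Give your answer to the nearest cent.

$20.00

Risk-neutral probability p = (e^0.03 − 0.8)/(1.1 − 0.8) = 0.2305/0.3000 = 0.7682
Terminal stock prices: S_uu = 127.1, S_ud = 92.4, S_dd = 67.2
Terminal payoffs (K − S): max(-2.05, 0) = 0, max(32.6, 0) = 32.6, max(57.8, 0) = 57.8
Node u (S = 115.5): continuation = e^(−0.03)·[0.7682·0.0000 + 0.2318·32.6000] = 7.3339; exercise value = 9.5000 > continuation, so V_u = 9.5000 (exercise)
Node d (S = 84): continuation = e^(−0.03)·[0.7682·32.6000 + 0.2318·57.8000] = 37.3057; exercise value = 41.0000 > continuation, so V_d = 41.0000 (exercise)
Node 0 (S = 105): continuation = e^(−0.03)·[0.7682·9.5000 + 0.2318·41.0000] = 16.3057; exercise value = 20.0000 > continuation, so V_0 = 20.0000 (exercise)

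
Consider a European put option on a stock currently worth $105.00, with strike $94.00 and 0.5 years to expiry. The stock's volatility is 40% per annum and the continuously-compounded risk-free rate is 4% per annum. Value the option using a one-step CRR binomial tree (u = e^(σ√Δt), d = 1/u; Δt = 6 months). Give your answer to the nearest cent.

CRR parameters: u = e^(σ√Δt) = e^(0.4·√0.5) = 1.3269, d = 1/u = 0.7536
Per-period rate: rΔt = 0.04·0.5 = 0.02, so R = e^0.02 = 1.0202
Risk-neutral probability p = (e^0.02 − 0.7536)/(1.3269 − 0.7536) = 0.2666/0.5733 = 0.4650
Terminal stock prices: S_u = 139.3, S_d = 79.13
Terminal payoffs (K − S): max(-45.32, 0) = 0, max(14.87, 0) = 14.87
Node 0 (S = 105): V_0 = e^(−0.02)·[0.4650·0.0000 + 0.5350·14.8680] = 7.7969

$7.80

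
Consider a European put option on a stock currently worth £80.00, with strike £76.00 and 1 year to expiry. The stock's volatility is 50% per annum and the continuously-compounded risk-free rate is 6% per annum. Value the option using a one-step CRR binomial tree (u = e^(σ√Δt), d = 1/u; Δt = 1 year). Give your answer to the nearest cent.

CRR parameters: u = e^(σ√Δt) = e^(0.5·√1) = 1.6487, d = 1/u = 0.6065
Per-period rate: rΔt = 0.06·1 = 0.06, so R = e^0.06 = 1.0618
Risk-neutral probability p = (e^0.06 − 0.6065)/(1.6487 − 0.6065) = 0.4553/1.0422 = 0.4369
Terminal stock prices: S_u = 131.9, S_d = 48.52
Terminal payoffs (K − S): max(-55.9, 0) = 0, max(27.48, 0) = 27.48
Node 0 (S = 80): V_0 = e^(−0.06)·[0.4369·0.0000 + 0.5631·27.4775] = 14.5722

£14.57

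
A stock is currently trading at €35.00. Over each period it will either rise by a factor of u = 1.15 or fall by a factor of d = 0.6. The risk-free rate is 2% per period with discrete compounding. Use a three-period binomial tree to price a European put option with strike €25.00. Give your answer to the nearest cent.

€1.48

Risk-neutral probability p = (1 + 0.02 − 0.6)/(1.15 − 0.6) = 0.4200/0.5500 = 0.7636
Terminal stock prices: S_uuu = 53.23, S_uud = 27.77, S_udd = 14.49, S_ddd = 7.56
Terminal payoffs (K − S): max(-28.23, 0) = 0, max(-2.772, 0) = 0, max(10.51, 0) = 10.51, max(17.44, 0) = 17.44
Node uu (S = 46.29): V_uu = 1/1.02·[0.7636·0.0000 + 0.2364·0.0000] = 0.0000
Node ud (S = 24.15): V_ud = 1/1.02·[0.7636·0.0000 + 0.2364·10.5100] = 2.4355
Node dd (S = 12.6): V_dd = 1/1.02·[0.7636·10.5100 + 0.2364·17.4400] = 11.9098
Node u (S = 40.25): V_u = 1/1.02·[0.7636·0.0000 + 0.2364·2.4355] = 0.5644
Node d (S = 21): V_d = 1/1.02·[0.7636·2.4355 + 0.2364·11.9098] = 4.5832
Node 0 (S = 35): V_0 = 1/1.02·[0.7636·0.5644 + 0.2364·4.5832] = 1.4846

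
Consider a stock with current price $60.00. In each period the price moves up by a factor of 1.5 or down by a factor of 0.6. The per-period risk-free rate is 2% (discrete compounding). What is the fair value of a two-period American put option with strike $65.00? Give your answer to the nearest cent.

Risk-neutral probability p = (1 + 0.02 − 0.6)/(1.5 − 0.6) = 0.4200/0.9000 = 0.4667
Terminal stock prices: S_uu = 135, S_ud = 54, S_dd = 21.6
Terminal payoffs (K − S): max(-70, 0) = 0, max(11, 0) = 11, max(43.4, 0) = 43.4
Node u (S = 90): continuation = 1/1.02·[0.4667·0.0000 + 0.5333·11.0000] = 5.7516; exercise value = 0.0000 ≤ continuation, so V_u = 5.7516
Node d (S = 36): continuation = 1/1.02·[0.4667·11.0000 + 0.5333·43.4000] = 27.7255; exercise value = 29.0000 > continuation, so V_d = 29.0000 (exercise)
Node 0 (S = 60): continuation = 1/1.02·[0.4667·5.7516 + 0.5333·29.0000] = 17.7949; exercise value = 5.0000 ≤ continuation, so V_0 = 17.7949

$17.79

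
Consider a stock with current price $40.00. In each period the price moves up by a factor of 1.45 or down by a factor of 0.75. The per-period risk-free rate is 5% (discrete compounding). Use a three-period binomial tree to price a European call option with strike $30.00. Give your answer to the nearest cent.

$16.20

Risk-neutral probability p = (1 + 0.05 − 0.75)/(1.45 − 0.75) = 0.3000/0.7000 = 0.4286
Terminal stock prices: S_uuu = 121.9, S_uud = 63.07, S_udd = 32.62, S_ddd = 16.88
Terminal payoffs (S − K): max(91.94, 0) = 91.94, max(33.07, 0) = 33.07, max(2.625, 0) = 2.625, max(-13.12, 0) = 0
Node uu (S = 84.1): V_uu = 1/1.05·[0.4286·91.9450 + 0.5714·33.0750] = 55.5286
Node ud (S = 43.5): V_ud = 1/1.05·[0.4286·33.0750 + 0.5714·2.6250] = 14.9286
Node dd (S = 22.5): V_dd = 1/1.05·[0.4286·2.6250 + 0.5714·0.0000] = 1.0714
Node u (S = 58): V_u = 1/1.05·[0.4286·55.5286 + 0.5714·14.9286] = 30.7891
Node d (S = 30): V_d = 1/1.05·[0.4286·14.9286 + 0.5714·1.0714] = 6.6764
Node 0 (S = 40): V_0 = 1/1.05·[0.4286·30.7891 + 0.5714·6.6764] = 16.2004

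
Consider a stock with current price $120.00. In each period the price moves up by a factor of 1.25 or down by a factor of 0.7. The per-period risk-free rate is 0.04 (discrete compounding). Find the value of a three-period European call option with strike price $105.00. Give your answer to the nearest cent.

$37.39

Risk-neutral probability p = (1 + 0.04 − 0.7)/(1.25 − 0.7) = 0.3400/0.5500 = 0.6182
Terminal stock prices: S_uuu = 234.4, S_uud = 131.2, S_udd = 73.5, S_ddd = 41.16
Terminal payoffs (S − K): max(129.4, 0) = 129.4, max(26.25, 0) = 26.25, max(-31.5, 0) = 0, max(-63.84, 0) = 0
Node uu (S = 187.5): V_uu = 1/1.04·[0.6182·129.3750 + 0.3818·26.2500] = 86.5385
Node ud (S = 105): V_ud = 1/1.04·[0.6182·26.2500 + 0.3818·0.0000] = 15.6031
Node dd (S = 58.8): V_dd = 1/1.04·[0.6182·0.0000 + 0.3818·0.0000] = 0.0000
Node u (S = 150): V_u = 1/1.04·[0.6182·86.5385 + 0.3818·15.6031] = 57.1674
Node d (S = 84): V_d = 1/1.04·[0.6182·15.6031 + 0.3818·0.0000] = 9.2746
Node 0 (S = 120): V_0 = 1/1.04·[0.6182·57.1674 + 0.3818·9.2746] = 37.3856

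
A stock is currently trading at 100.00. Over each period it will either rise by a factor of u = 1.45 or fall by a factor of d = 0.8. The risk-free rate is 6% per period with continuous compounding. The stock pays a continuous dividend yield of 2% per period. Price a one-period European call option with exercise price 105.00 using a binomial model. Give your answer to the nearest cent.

Per-period risk-free factor R = e^0.06 = 1.0618; dividend-adjusted growth = e^(0.06−0.02) = 1.0408.
Risk-neutral probability p = (1.0408 − 0.8)/(1.45 − 0.8) = 0.2408/0.6500 = 0.3705
Terminal stock prices: S_u = 145, S_d = 80
Terminal payoffs (S − K): max(40, 0) = 40, max(-25, 0) = 0
Node 0 (S = 100): V_0 = e^(−0.06)·[0.3705·40.0000 + 0.6295·0.0000] = 13.9561

13.96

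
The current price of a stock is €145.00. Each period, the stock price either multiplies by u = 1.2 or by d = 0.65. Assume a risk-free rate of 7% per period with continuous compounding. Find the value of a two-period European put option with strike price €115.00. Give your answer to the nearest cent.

Risk-neutral probability p = (e^0.07 − 0.65)/(1.2 − 0.65) = 0.4225/0.5500 = 0.7682
Terminal stock prices: S_uu = 208.8, S_ud = 113.1, S_dd = 61.26
Terminal payoffs (K − S): max(-93.8, 0) = 0, max(1.9, 0) = 1.9, max(53.74, 0) = 53.74
Node u (S = 174): V_u = e^(−0.07)·[0.7682·0.0000 + 0.2318·1.9000] = 0.4107
Node d (S = 94.25): V_d = e^(−0.07)·[0.7682·1.9000 + 0.2318·53.7375] = 12.9753
Node 0 (S = 145): V_0 = e^(−0.07)·[0.7682·0.4107 + 0.2318·12.9753] = 3.0985

€3.10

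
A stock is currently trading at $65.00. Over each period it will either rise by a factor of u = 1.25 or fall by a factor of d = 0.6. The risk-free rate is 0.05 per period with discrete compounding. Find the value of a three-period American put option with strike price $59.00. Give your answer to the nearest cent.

$7.84

Risk-neutral probability p = (1 + 0.05 − 0.6)/(1.25 − 0.6) = 0.4500/0.6500 = 0.6923
Terminal stock prices: S_uuu = 127, S_uud = 60.94, S_udd = 29.25, S_ddd = 14.04
Terminal payoffs (K − S): max(-67.95, 0) = 0, max(-1.938, 0) = 0, max(29.75, 0) = 29.75, max(44.96, 0) = 44.96
Node uu (S = 101.6): continuation = 1/1.05·[0.6923·0.0000 + 0.3077·0.0000] = 0.0000; exercise value = 0.0000 ≤ continuation, so V_uu = 0.0000
Node ud (S = 48.75): continuation = 1/1.05·[0.6923·0.0000 + 0.3077·29.7500] = 8.7179; exercise value = 10.2500 > continuation, so V_ud = 10.2500 (exercise)
Node dd (S = 23.4): continuation = 1/1.05·[0.6923·29.7500 + 0.3077·44.9600] = 32.7905; exercise value = 35.6000 > continuation, so V_dd = 35.6000 (exercise)
Node u (S = 81.25): continuation = 1/1.05·[0.6923·0.0000 + 0.3077·10.2500] = 3.0037; exercise value = 0.0000 ≤ continuation, so V_u = 3.0037
Node d (S = 39): continuation = 1/1.05·[0.6923·10.2500 + 0.3077·35.6000] = 17.1905; exercise value = 20.0000 > continuation, so V_d = 20.0000 (exercise)
Node 0 (S = 65): continuation = 1/1.05·[0.6923·3.0037 + 0.3077·20.0000] = 7.8412; exercise value = 0.0000 ≤ continuation, so V_0 = 7.8412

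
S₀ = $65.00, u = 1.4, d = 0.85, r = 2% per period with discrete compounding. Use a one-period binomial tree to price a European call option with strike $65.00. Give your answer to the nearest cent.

$7.88

Risk-neutral probability p = (1 + 0.02 − 0.85)/(1.4 − 0.85) = 0.1700/0.5500 = 0.3091
Terminal stock prices: S_u = 91, S_d = 55.25
Terminal payoffs (S − K): max(26, 0) = 26, max(-9.75, 0) = 0
Node 0 (S = 65): V_0 = 1/1.02·[0.3091·26.0000 + 0.6909·0.0000] = 7.8788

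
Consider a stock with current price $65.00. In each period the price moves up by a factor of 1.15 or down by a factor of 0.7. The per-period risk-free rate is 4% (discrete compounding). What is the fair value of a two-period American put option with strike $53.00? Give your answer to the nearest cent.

$1.88

Risk-neutral probability p = (1 + 0.04 − 0.7)/(1.15 − 0.7) = 0.3400/0.4500 = 0.7556
Terminal stock prices: S_uu = 85.96, S_ud = 52.32, S_dd = 31.85
Terminal payoffs (K − S): max(-32.96, 0) = 0, max(0.675, 0) = 0.675, max(21.15, 0) = 21.15
Node u (S = 74.75): continuation = 1/1.04·[0.7556·0.0000 + 0.2444·0.6750] = 0.1587; exercise value = 0.0000 ≤ continuation, so V_u = 0.1587
Node d (S = 45.5): continuation = 1/1.04·[0.7556·0.6750 + 0.2444·21.1500] = 5.4615; exercise value = 7.5000 > continuation, so V_d = 7.5000 (exercise)
Node 0 (S = 65): continuation = 1/1.04·[0.7556·0.1587 + 0.2444·7.5000] = 1.8781; exercise value = 0.0000 ≤ continuation, so V_0 = 1.8781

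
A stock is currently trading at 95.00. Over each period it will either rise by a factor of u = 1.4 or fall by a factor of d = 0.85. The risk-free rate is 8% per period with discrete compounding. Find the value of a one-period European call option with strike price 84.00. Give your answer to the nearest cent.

Risk-neutral probability p = (1 + 0.08 − 0.85)/(1.4 − 0.85) = 0.2300/0.5500 = 0.4182
Terminal stock prices: S_u = 133, S_d = 80.75
Terminal payoffs (S − K): max(49, 0) = 49, max(-3.25, 0) = 0
Node 0 (S = 95): V_0 = 1/1.08·[0.4182·49.0000 + 0.5818·0.0000] = 18.9731

18.97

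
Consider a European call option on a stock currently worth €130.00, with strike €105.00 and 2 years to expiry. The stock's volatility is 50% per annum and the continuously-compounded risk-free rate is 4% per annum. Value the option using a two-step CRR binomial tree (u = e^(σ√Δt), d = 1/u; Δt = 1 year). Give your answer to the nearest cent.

€51.03

CRR parameters: u = e^(σ√Δt) = e^(0.5·√1) = 1.6487, d = 1/u = 0.6065
Per-period rate: rΔt = 0.04·1 = 0.04, so R = e^0.04 = 1.0408
Risk-neutral probability p = (e^0.04 − 0.6065)/(1.6487 − 0.6065) = 0.4343/1.0422 = 0.4167
Terminal stock prices: S_uu = 353.4, S_ud = 130, S_dd = 47.82
Terminal payoffs (S − K): max(248.4, 0) = 248.4, max(25, 0) = 25, max(-57.18, 0) = 0
Node u (S = 214.3): V_u = e^(−0.04)·[0.4167·248.3766 + 0.5833·25.0000] = 113.4509
Node d (S = 78.85): V_d = e^(−0.04)·[0.4167·25.0000 + 0.5833·0.0000] = 10.0090
Node 0 (S = 130): V_0 = e^(−0.04)·[0.4167·113.4509 + 0.5833·10.0090] = 51.0306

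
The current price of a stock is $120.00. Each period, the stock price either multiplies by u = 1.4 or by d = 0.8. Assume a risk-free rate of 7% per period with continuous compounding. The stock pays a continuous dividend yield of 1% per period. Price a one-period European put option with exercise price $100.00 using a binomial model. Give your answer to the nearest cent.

$2.10

Per-period risk-free factor R = e^0.07 = 1.0725; dividend-adjusted growth = e^(0.07−0.01) = 1.0618.
Risk-neutral probability p = (1.0618 − 0.8)/(1.4 − 0.8) = 0.2618/0.6000 = 0.4364
Terminal stock prices: S_u = 168, S_d = 96
Terminal payoffs (K − S): max(-68, 0) = 0, max(4, 0) = 4
Node 0 (S = 120): V_0 = e^(−0.07)·[0.4364·0.0000 + 0.5636·4.0000] = 2.1020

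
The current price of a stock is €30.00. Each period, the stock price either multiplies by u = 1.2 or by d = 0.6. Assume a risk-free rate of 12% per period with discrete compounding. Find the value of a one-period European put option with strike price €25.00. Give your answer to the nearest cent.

€0.83

Risk-neutral probability p = (1 + 0.12 − 0.6)/(1.2 − 0.6) = 0.5200/0.6000 = 0.8667
Terminal stock prices: S_u = 36, S_d = 18
Terminal payoffs (K − S): max(-11, 0) = 0, max(7, 0) = 7
Node 0 (S = 30): V_0 = 1/1.12·[0.8667·0.0000 + 0.1333·7.0000] = 0.8333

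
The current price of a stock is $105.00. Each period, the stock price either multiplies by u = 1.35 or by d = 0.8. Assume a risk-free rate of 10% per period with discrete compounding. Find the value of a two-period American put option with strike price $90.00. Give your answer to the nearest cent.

$3.89

Risk-neutral probability p = (1 + 0.1 − 0.8)/(1.35 − 0.8) = 0.3000/0.5500 = 0.5455
Terminal stock prices: S_uu = 191.4, S_ud = 113.4, S_dd = 67.2
Terminal payoffs (K − S): max(-101.4, 0) = 0, max(-23.4, 0) = 0, max(22.8, 0) = 22.8
Node u (S = 141.8): continuation = 1/1.1·[0.5455·0.0000 + 0.4545·0.0000] = 0.0000; exercise value = 0.0000 ≤ continuation, so V_u = 0.0000
Node d (S = 84): continuation = 1/1.1·[0.5455·0.0000 + 0.4545·22.8000] = 9.4215; exercise value = 6.0000 ≤ continuation, so V_d = 9.4215
Node 0 (S = 105): continuation = 1/1.1·[0.5455·0.0000 + 0.4545·9.4215] = 3.8932; exercise value = 0.0000 ≤ continuation, so V_0 = 3.8932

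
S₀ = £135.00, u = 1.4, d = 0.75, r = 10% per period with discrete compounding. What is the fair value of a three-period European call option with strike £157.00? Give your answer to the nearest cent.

£37.54

Risk-neutral probability p = (1 + 0.1 − 0.75)/(1.4 − 0.75) = 0.3500/0.6500 = 0.5385
Terminal stock prices: S_uuu = 370.4, S_uud = 198.4, S_udd = 106.3, S_ddd = 56.95
Terminal payoffs (S − K): max(213.4, 0) = 213.4, max(41.45, 0) = 41.45, max(-50.69, 0) = 0, max(-100, 0) = 0
Node uu (S = 264.6): V_uu = 1/1.1·[0.5385·213.4400 + 0.4615·41.4500] = 121.8727
Node ud (S = 141.8): V_ud = 1/1.1·[0.5385·41.4500 + 0.4615·0.0000] = 20.2902
Node dd (S = 75.94): V_dd = 1/1.1·[0.5385·0.0000 + 0.4615·0.0000] = 0.0000
Node u (S = 189): V_u = 1/1.1·[0.5385·121.8727 + 0.4615·20.2902] = 68.1714
Node d (S = 101.2): V_d = 1/1.1·[0.5385·20.2902 + 0.4615·0.0000] = 9.9323
Node 0 (S = 135): V_0 = 1/1.1·[0.5385·68.1714 + 0.4615·9.9323] = 37.5380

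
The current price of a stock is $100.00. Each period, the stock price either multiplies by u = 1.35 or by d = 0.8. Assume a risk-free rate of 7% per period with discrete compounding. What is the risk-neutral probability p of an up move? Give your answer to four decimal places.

p = 0.4909

Risk-neutral probability p = (1 + 0.07 − 0.8)/(1.35 − 0.8) = 0.2700/0.5500 = 0.4909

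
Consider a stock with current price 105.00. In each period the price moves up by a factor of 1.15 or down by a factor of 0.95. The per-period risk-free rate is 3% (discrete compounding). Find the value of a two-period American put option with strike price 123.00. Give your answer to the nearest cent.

18.00

Risk-neutral probability p = (1 + 0.03 − 0.95)/(1.15 − 0.95) = 0.0800/0.2000 = 0.4000
Terminal stock prices: S_uu = 138.9, S_ud = 114.7, S_dd = 94.76
Terminal payoffs (K − S): max(-15.86, 0) = 0, max(8.288, 0) = 8.288, max(28.24, 0) = 28.24
Node u (S = 120.7): continuation = 1/1.03·[0.4000·0.0000 + 0.6000·8.2875] = 4.8277; exercise value = 2.2500 ≤ continuation, so V_u = 4.8277
Node d (S = 99.75): continuation = 1/1.03·[0.4000·8.2875 + 0.6000·28.2375] = 19.6675; exercise value = 23.2500 > continuation, so V_d = 23.2500 (exercise)
Node 0 (S = 105): continuation = 1/1.03·[0.4000·4.8277 + 0.6000·23.2500] = 15.4185; exercise value = 18.0000 > continuation, so V_0 = 18.0000 (exercise)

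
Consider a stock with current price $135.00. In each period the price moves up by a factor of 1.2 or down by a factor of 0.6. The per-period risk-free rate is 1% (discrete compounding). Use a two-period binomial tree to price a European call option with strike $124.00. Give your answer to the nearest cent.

$32.23

Risk-neutral probability p = (1 + 0.01 − 0.6)/(1.2 − 0.6) = 0.4100/0.6000 = 0.6833
Terminal stock prices: S_uu = 194.4, S_ud = 97.2, S_dd = 48.6
Terminal payoffs (S − K): max(70.4, 0) = 70.4, max(-26.8, 0) = 0, max(-75.4, 0) = 0
Node u (S = 162): V_u = 1/1.01·[0.6833·70.4000 + 0.3167·0.0000] = 47.6304
Node d (S = 81): V_d = 1/1.01·[0.6833·0.0000 + 0.3167·0.0000] = 0.0000
Node 0 (S = 135): V_0 = 1/1.01·[0.6833·47.6304 + 0.3167·0.0000] = 32.2252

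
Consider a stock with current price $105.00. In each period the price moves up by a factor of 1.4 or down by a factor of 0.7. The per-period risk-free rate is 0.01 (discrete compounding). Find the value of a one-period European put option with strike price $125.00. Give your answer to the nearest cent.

Risk-neutral probability p = (1 + 0.01 − 0.7)/(1.4 − 0.7) = 0.3100/0.7000 = 0.4429
Terminal stock prices: S_u = 147, S_d = 73.5
Terminal payoffs (K − S): max(-22, 0) = 0, max(51.5, 0) = 51.5
Node 0 (S = 105): V_0 = 1/1.01·[0.4429·0.0000 + 0.5571·51.5000] = 28.4088

$28.41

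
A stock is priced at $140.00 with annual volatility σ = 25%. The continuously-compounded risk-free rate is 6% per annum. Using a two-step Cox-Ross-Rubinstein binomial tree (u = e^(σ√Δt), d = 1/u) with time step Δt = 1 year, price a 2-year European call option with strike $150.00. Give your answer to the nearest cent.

CRR parameters: u = e^(σ√Δt) = e^(0.25·√1) = 1.2840, d = 1/u = 0.7788
Per-period rate: rΔt = 0.06·1 = 0.06, so R = e^0.06 = 1.0618
Risk-neutral probability p = (e^0.06 − 0.7788)/(1.2840 − 0.7788) = 0.2830/0.5052 = 0.5602
Terminal stock prices: S_uu = 230.8, S_ud = 140, S_dd = 84.91
Terminal payoffs (S − K): max(80.82, 0) = 80.82, max(-10, 0) = 0, max(-65.09, 0) = 0
Node u (S = 179.8): V_u = e^(−0.06)·[0.5602·80.8210 + 0.4398·0.0000] = 42.6406
Node d (S = 109): V_d = e^(−0.06)·[0.5602·0.0000 + 0.4398·0.0000] = 0.0000
Node 0 (S = 140): V_0 = e^(−0.06)·[0.5602·42.6406 + 0.4398·0.0000] = 22.4969

$22.50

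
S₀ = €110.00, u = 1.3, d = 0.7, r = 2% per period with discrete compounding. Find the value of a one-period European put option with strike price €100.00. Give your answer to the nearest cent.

Risk-neutral probability p = (1 + 0.02 − 0.7)/(1.3 − 0.7) = 0.3200/0.6000 = 0.5333
Terminal stock prices: S_u = 143, S_d = 77
Terminal payoffs (K − S): max(-43, 0) = 0, max(23, 0) = 23
Node 0 (S = 110): V_0 = 1/1.02·[0.5333·0.0000 + 0.4667·23.0000] = 10.5229

€10.52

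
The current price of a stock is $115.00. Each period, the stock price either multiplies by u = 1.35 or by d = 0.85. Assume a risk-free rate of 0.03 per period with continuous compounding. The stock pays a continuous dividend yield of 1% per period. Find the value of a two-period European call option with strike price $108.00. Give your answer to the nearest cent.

Per-period risk-free factor R = e^0.03 = 1.0305; dividend-adjusted growth = e^(0.03−0.01) = 1.0202.
Risk-neutral probability p = (1.0202 − 0.85)/(1.35 − 0.85) = 0.1702/0.5000 = 0.3404
Terminal stock prices: S_uu = 209.6, S_ud = 132, S_dd = 83.09
Terminal payoffs (S − K): max(101.6, 0) = 101.6, max(23.96, 0) = 23.96, max(-24.91, 0) = 0
Node u (S = 155.2): V_u = e^(−0.03)·[0.3404·101.5875 + 0.6596·23.9625] = 48.8971
Node d (S = 97.75): V_d = e^(−0.03)·[0.3404·23.9625 + 0.6596·0.0000] = 7.9158
Node 0 (S = 115): V_0 = e^(−0.03)·[0.3404·48.8971 + 0.6596·7.9158] = 21.2197

$21.22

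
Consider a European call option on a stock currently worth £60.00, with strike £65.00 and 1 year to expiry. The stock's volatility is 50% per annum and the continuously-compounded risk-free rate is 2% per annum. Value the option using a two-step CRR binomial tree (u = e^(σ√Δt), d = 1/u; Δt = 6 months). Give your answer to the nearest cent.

CRR parameters: u = e^(σ√Δt) = e^(0.5·√0.5) = 1.4241, d = 1/u = 0.7022
Per-period rate: rΔt = 0.02·0.5 = 0.01, so R = e^0.01 = 1.0101
Risk-neutral probability p = (e^0.01 − 0.7022)/(1.4241 − 0.7022) = 0.3079/0.7219 = 0.4264
Terminal stock prices: S_uu = 121.7, S_ud = 60, S_dd = 29.58
Terminal payoffs (S − K): max(56.69, 0) = 56.69, max(-5, 0) = 0, max(-35.42, 0) = 0
Node u (S = 85.45): V_u = e^(−0.01)·[0.4264·56.6869 + 0.5736·0.0000] = 23.9332
Node d (S = 42.13): V_d = e^(−0.01)·[0.4264·0.0000 + 0.5736·0.0000] = 0.0000
Node 0 (S = 60): V_0 = e^(−0.01)·[0.4264·23.9332 + 0.5736·0.0000] = 10.1046

£10.10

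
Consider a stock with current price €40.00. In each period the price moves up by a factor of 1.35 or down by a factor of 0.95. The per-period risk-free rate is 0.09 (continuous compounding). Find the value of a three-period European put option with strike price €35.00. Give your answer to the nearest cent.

€0.14

Risk-neutral probability p = (e^0.09 − 0.95)/(1.35 − 0.95) = 0.1442/0.4000 = 0.3604
Terminal stock prices: S_uuu = 98.42, S_uud = 69.25, S_udd = 48.73, S_ddd = 34.29
Terminal payoffs (K − S): max(-63.42, 0) = 0, max(-34.25, 0) = 0, max(-13.73, 0) = 0, max(0.705, 0) = 0.705
Node uu (S = 72.9): V_uu = e^(−0.09)·[0.3604·0.0000 + 0.6396·0.0000] = 0.0000
Node ud (S = 51.3): V_ud = e^(−0.09)·[0.3604·0.0000 + 0.6396·0.0000] = 0.0000
Node dd (S = 36.1): V_dd = e^(−0.09)·[0.3604·0.0000 + 0.6396·0.7050] = 0.4121
Node u (S = 54): V_u = e^(−0.09)·[0.3604·0.0000 + 0.6396·0.0000] = 0.0000
Node d (S = 38): V_d = e^(−0.09)·[0.3604·0.0000 + 0.6396·0.4121] = 0.2409
Node 0 (S = 40): V_0 = e^(−0.09)·[0.3604·0.0000 + 0.6396·0.2409] = 0.1408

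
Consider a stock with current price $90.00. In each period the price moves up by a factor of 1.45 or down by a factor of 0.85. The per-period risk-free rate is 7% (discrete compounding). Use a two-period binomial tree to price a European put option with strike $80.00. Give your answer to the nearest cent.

$5.25

Risk-neutral probability p = (1 + 0.07 − 0.85)/(1.45 − 0.85) = 0.2200/0.6000 = 0.3667
Terminal stock prices: S_uu = 189.2, S_ud = 110.9, S_dd = 65.02
Terminal payoffs (K − S): max(-109.2, 0) = 0, max(-30.92, 0) = 0, max(14.98, 0) = 14.98
Node u (S = 130.5): V_u = 1/1.07·[0.3667·0.0000 + 0.6333·0.0000] = 0.0000
Node d (S = 76.5): V_d = 1/1.07·[0.3667·0.0000 + 0.6333·14.9750] = 8.8637
Node 0 (S = 90): V_0 = 1/1.07·[0.3667·0.0000 + 0.6333·8.8637] = 5.2464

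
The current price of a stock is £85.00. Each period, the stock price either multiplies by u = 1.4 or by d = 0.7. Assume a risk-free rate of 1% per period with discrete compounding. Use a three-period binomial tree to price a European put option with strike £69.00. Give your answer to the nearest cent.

£10.97

Risk-neutral probability p = (1 + 0.01 − 0.7)/(1.4 − 0.7) = 0.3100/0.7000 = 0.4429
Terminal stock prices: S_uuu = 233.2, S_uud = 116.6, S_udd = 58.31, S_ddd = 29.15
Terminal payoffs (K − S): max(-164.2, 0) = 0, max(-47.62, 0) = 0, max(10.69, 0) = 10.69, max(39.85, 0) = 39.85
Node uu (S = 166.6): V_uu = 1/1.01·[0.4429·0.0000 + 0.5571·0.0000] = 0.0000
Node ud (S = 83.3): V_ud = 1/1.01·[0.4429·0.0000 + 0.5571·10.6900] = 5.8969
Node dd (S = 41.65): V_dd = 1/1.01·[0.4429·10.6900 + 0.5571·39.8450] = 26.6668
Node u (S = 119): V_u = 1/1.01·[0.4429·0.0000 + 0.5571·5.8969] = 3.2529
Node d (S = 59.5): V_d = 1/1.01·[0.4429·5.8969 + 0.5571·26.6668] = 17.2958
Node 0 (S = 85): V_0 = 1/1.01·[0.4429·3.2529 + 0.5571·17.2958] = 10.9671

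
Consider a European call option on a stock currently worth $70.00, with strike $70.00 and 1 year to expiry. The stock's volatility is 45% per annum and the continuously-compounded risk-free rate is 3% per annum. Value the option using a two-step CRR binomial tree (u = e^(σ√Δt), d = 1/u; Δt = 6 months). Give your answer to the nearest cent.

$11.94

CRR parameters: u = e^(σ√Δt) = e^(0.45·√0.5) = 1.3746, d = 1/u = 0.7275
Per-period rate: rΔt = 0.03·0.5 = 0.015, so R = e^0.015 = 1.0151
Risk-neutral probability p = (e^0.015 − 0.7275)/(1.3746 − 0.7275) = 0.2877/0.6472 = 0.4445
Terminal stock prices: S_uu = 132.3, S_ud = 70, S_dd = 37.04
Terminal payoffs (S − K): max(62.28, 0) = 62.28, max(0, 0) = 0, max(-32.96, 0) = 0
Node u (S = 96.23): V_u = e^(−0.015)·[0.4445·62.2761 + 0.5555·0.0000] = 27.2676
Node d (S = 50.92): V_d = e^(−0.015)·[0.4445·0.0000 + 0.5555·0.0000] = 0.0000
Node 0 (S = 70): V_0 = e^(−0.015)·[0.4445·27.2676 + 0.5555·0.0000] = 11.9391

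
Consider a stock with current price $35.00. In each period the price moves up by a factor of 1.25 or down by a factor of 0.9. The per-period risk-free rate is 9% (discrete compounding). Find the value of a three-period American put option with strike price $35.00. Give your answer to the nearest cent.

Risk-neutral probability p = (1 + 0.09 − 0.9)/(1.25 − 0.9) = 0.1900/0.3500 = 0.5429
Terminal stock prices: S_uuu = 68.36, S_uud = 49.22, S_udd = 35.44, S_ddd = 25.52
Terminal payoffs (K − S): max(-33.36, 0) = 0, max(-14.22, 0) = 0, max(-0.4375, 0) = 0, max(9.485, 0) = 9.485
Node uu (S = 54.69): continuation = 1/1.09·[0.5429·0.0000 + 0.4571·0.0000] = 0.0000; exercise value = 0.0000 ≤ continuation, so V_uu = 0.0000
Node ud (S = 39.38): continuation = 1/1.09·[0.5429·0.0000 + 0.4571·0.0000] = 0.0000; exercise value = 0.0000 ≤ continuation, so V_ud = 0.0000
Node dd (S = 28.35): continuation = 1/1.09·[0.5429·0.0000 + 0.4571·9.4850] = 3.9780; exercise value = 6.6500 > continuation, so V_dd = 6.6500 (exercise)
Node u (S = 43.75): continuation = 1/1.09·[0.5429·0.0000 + 0.4571·0.0000] = 0.0000; exercise value = 0.0000 ≤ continuation, so V_u = 0.0000
Node d (S = 31.5): continuation = 1/1.09·[0.5429·0.0000 + 0.4571·6.6500] = 2.7890; exercise value = 3.5000 > continuation, so V_d = 3.5000 (exercise)
Node 0 (S = 35): continuation = 1/1.09·[0.5429·0.0000 + 0.4571·3.5000] = 1.4679; exercise value = 0.0000 ≤ continuation, so V_0 = 1.4679

$1.47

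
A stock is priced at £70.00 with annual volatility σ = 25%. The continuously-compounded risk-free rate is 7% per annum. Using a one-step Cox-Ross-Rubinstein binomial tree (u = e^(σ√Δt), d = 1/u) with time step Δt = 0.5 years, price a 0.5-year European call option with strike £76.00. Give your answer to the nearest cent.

£4.05

CRR parameters: u = e^(σ√Δt) = e^(0.25·√0.5) = 1.1934, d = 1/u = 0.8380
Per-period rate: rΔt = 0.07·0.5 = 0.035, so R = e^0.035 = 1.0356
Risk-neutral probability p = (e^0.035 − 0.8380)/(1.1934 − 0.8380) = 0.1977/0.3554 = 0.5561
Terminal stock prices: S_u = 83.54, S_d = 58.66
Terminal payoffs (S − K): max(7.536, 0) = 7.536, max(-17.34, 0) = 0
Node 0 (S = 70): V_0 = e^(−0.035)·[0.5561·7.5355 + 0.4439·0.0000] = 4.0467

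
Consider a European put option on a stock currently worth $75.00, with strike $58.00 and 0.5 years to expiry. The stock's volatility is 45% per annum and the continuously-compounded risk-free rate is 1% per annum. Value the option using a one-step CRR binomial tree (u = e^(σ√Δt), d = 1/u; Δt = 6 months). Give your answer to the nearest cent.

$1.96

CRR parameters: u = e^(σ√Δt) = e^(0.45·√0.5) = 1.3746, d = 1/u = 0.7275
Per-period rate: rΔt = 0.01·0.5 = 0.005, so R = e^0.005 = 1.0050
Risk-neutral probability p = (e^0.005 − 0.7275)/(1.3746 − 0.7275) = 0.2776/0.6472 = 0.4289
Terminal stock prices: S_u = 103.1, S_d = 54.56
Terminal payoffs (K − S): max(-45.1, 0) = 0, max(3.441, 0) = 3.441
Node 0 (S = 75): V_0 = e^(−0.005)·[0.4289·0.0000 + 0.5711·3.4406] = 1.9553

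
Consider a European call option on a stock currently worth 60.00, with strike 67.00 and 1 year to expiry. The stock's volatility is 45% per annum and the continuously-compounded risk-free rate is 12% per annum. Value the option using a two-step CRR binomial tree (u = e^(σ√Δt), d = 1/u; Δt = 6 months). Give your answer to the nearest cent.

10.98

CRR parameters: u = e^(σ√Δt) = e^(0.45·√0.5) = 1.3746, d = 1/u = 0.7275
Per-period rate: rΔt = 0.12·0.5 = 0.06, so R = e^0.06 = 1.0618
Risk-neutral probability p = (e^0.06 − 0.7275)/(1.3746 − 0.7275) = 0.3344/0.6472 = 0.5167
Terminal stock prices: S_uu = 113.4, S_ud = 60, S_dd = 31.75
Terminal payoffs (S − K): max(46.38, 0) = 46.38, max(-7, 0) = 0, max(-35.25, 0) = 0
Node u (S = 82.48): V_u = e^(−0.06)·[0.5167·46.3795 + 0.4833·0.0000] = 22.5670
Node d (S = 43.65): V_d = e^(−0.06)·[0.5167·0.0000 + 0.4833·0.0000] = 0.0000
Node 0 (S = 60): V_0 = e^(−0.06)·[0.5167·22.5670 + 0.4833·0.0000] = 10.9805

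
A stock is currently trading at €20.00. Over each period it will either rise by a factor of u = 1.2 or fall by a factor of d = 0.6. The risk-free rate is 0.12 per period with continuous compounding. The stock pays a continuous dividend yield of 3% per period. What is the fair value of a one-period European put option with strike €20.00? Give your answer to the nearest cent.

€1.25

Per-period risk-free factor R = e^0.12 = 1.1275; dividend-adjusted growth = e^(0.12−0.03) = 1.0942.
Risk-neutral probability p = (1.0942 − 0.6)/(1.2 − 0.6) = 0.4942/0.6000 = 0.8236
Terminal stock prices: S_u = 24, S_d = 12
Terminal payoffs (K − S): max(-4, 0) = 0, max(8, 0) = 8
Node 0 (S = 20): V_0 = e^(−0.12)·[0.8236·0.0000 + 0.1764·8.0000] = 1.2515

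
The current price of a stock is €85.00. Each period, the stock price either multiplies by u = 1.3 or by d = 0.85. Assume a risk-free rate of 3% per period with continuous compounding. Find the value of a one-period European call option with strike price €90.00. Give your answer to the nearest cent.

Risk-neutral probability p = (e^0.03 − 0.85)/(1.3 − 0.85) = 0.1805/0.4500 = 0.4010
Terminal stock prices: S_u = 110.5, S_d = 72.25
Terminal payoffs (S − K): max(20.5, 0) = 20.5, max(-17.75, 0) = 0
Node 0 (S = 85): V_0 = e^(−0.03)·[0.4010·20.5000 + 0.5990·0.0000] = 7.9777

€7.98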